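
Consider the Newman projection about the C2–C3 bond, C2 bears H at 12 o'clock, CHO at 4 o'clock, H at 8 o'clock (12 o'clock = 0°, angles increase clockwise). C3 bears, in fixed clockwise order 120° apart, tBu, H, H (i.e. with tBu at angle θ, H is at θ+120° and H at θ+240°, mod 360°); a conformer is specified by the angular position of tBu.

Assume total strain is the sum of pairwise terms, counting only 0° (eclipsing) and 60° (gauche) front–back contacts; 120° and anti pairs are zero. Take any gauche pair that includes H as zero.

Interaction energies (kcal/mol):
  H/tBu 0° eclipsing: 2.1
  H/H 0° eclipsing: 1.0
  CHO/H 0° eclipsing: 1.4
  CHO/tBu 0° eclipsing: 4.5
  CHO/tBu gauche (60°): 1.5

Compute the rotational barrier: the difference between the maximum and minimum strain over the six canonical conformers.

6.5 kcal/mol

tBu at 0° is eclipsed. H at 0° is eclipsed with tBu at 0° (2.1); CHO at 120° is eclipsed with H at 120° (1.4); H at 240° is eclipsed with H at 240° (1.0). Total 4.5 kcal/mol.
tBu at 60° is staggered. CHO at 120° is gauche with tBu at 60° (1.5). Total 1.5 kcal/mol.
tBu at 120° is eclipsed. H at 0° is eclipsed with H at 0° (1.0); CHO at 120° is eclipsed with tBu at 120° (4.5); H at 240° is eclipsed with H at 240° (1.0). Total 6.5 kcal/mol.
tBu at 180° is staggered. CHO at 120° is gauche with tBu at 180° (1.5). Total 1.5 kcal/mol.
tBu at 240° is eclipsed. H at 0° is eclipsed with H at 0° (1.0); CHO at 120° is eclipsed with H at 120° (1.4); H at 240° is eclipsed with tBu at 240° (2.1). Total 4.5 kcal/mol.
tBu at 300° (staggered): no non-H gauche contacts → 0.0 kcal/mol.
Max at 120° (6.5 kcal/mol), min at 300° (0.0 kcal/mol); barrier = 6.5 kcal/mol.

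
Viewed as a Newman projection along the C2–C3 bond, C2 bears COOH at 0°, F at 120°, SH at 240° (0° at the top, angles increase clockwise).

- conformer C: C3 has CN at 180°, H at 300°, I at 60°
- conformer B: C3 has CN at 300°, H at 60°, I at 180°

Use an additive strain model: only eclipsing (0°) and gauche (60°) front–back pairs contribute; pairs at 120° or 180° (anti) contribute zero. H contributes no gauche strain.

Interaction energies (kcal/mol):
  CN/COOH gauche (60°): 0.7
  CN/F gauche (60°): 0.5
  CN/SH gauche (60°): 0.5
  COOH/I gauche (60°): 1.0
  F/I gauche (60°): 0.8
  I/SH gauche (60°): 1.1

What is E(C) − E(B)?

-0.3 kcal/mol

C (staggered): COOH(0°)/I(60°) gauche 1.0; F(120°)/CN(180°) gauche 0.5; F(120°)/I(60°) gauche 0.8; SH(240°)/CN(180°) gauche 0.5 → 2.8 kcal/mol.
B (staggered): COOH(0°)/CN(300°) gauche 0.7; F(120°)/I(180°) gauche 0.8; SH(240°)/CN(300°) gauche 0.5; SH(240°)/I(180°) gauche 1.1 → 3.1 kcal/mol.
E(C) − E(B) = 2.8 − 3.1 = -0.3 kcal/mol.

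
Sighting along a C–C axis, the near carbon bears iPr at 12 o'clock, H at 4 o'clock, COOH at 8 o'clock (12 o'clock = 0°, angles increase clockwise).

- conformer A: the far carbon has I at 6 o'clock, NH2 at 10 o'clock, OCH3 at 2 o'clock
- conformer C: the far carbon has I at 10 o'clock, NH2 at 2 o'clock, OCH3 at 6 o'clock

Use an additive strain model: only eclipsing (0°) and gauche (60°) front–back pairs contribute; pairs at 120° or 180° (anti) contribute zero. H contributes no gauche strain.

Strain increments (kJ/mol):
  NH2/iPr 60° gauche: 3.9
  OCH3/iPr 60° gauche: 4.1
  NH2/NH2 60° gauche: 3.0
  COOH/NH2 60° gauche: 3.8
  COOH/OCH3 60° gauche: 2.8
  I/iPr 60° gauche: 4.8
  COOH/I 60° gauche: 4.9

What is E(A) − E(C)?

+0.3 kJ/mol

A (staggered): iPr–NH2 gauche, iPr–OCH3 gauche, COOH–I gauche, COOH–NH2 gauche; 3.9 + 4.1 + 4.9 + 3.8 = 16.7 kJ/mol.
C (staggered): iPr–I gauche, iPr–NH2 gauche, COOH–I gauche, COOH–OCH3 gauche; 4.8 + 3.9 + 4.9 + 2.8 = 16.4 kJ/mol.
E(A) − E(C) = 16.7 − 16.4 = +0.3 kJ/mol.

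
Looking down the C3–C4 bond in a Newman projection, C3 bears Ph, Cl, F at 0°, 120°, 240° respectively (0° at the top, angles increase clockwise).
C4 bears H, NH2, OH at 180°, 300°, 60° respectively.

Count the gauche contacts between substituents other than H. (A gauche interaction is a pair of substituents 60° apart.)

4

Non-H gauche pairs: Ph(0°)/NH2(300°); Ph(0°)/OH(60°); Cl(120°)/OH(60°); F(240°)/NH2(300°) — 4 interactions.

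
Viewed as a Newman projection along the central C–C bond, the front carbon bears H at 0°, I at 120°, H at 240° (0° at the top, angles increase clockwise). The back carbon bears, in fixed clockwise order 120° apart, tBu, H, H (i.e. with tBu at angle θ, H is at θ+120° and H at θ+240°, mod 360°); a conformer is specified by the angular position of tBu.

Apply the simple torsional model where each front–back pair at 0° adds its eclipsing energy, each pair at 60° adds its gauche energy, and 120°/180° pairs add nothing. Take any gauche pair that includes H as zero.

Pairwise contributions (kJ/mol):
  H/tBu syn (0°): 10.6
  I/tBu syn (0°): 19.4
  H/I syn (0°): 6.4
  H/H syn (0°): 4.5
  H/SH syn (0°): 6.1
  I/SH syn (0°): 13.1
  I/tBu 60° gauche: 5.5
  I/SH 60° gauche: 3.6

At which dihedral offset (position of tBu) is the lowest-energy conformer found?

300°

tBu at 0° (eclipsed): H–tBu eclipsed, I–H eclipsed, H–H eclipsed; 10.6 + 6.4 + 4.5 = 21.5 kJ/mol.
tBu at 60° (staggered): I–tBu gauche; 5.5 = 5.5 kJ/mol.
tBu at 120° (eclipsed): H–H eclipsed, I–tBu eclipsed, H–H eclipsed; 4.5 + 19.4 + 4.5 = 28.4 kJ/mol.
tBu at 180° (staggered): I–tBu gauche; 5.5 = 5.5 kJ/mol.
tBu at 240° (eclipsed): H–H eclipsed, I–H eclipsed, H–tBu eclipsed; 4.5 + 6.4 + 10.6 = 21.5 kJ/mol.
tBu at 300° (staggered): no non-H gauche contacts → 0.0 kJ/mol.
The minimum (0.0 kJ/mol) occurs with tBu at 300°.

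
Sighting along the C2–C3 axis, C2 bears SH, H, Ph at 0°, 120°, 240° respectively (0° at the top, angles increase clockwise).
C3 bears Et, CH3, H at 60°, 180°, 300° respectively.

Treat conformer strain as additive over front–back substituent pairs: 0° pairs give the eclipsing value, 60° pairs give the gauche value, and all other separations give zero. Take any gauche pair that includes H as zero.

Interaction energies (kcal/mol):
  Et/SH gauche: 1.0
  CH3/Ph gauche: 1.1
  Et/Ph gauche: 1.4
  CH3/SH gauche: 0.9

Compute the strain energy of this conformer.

This conformer (staggered): SH–Et gauche, Ph–CH3 gauche; 1.0 + 1.1 = 2.1 kcal/mol.

2.1 kcal/mol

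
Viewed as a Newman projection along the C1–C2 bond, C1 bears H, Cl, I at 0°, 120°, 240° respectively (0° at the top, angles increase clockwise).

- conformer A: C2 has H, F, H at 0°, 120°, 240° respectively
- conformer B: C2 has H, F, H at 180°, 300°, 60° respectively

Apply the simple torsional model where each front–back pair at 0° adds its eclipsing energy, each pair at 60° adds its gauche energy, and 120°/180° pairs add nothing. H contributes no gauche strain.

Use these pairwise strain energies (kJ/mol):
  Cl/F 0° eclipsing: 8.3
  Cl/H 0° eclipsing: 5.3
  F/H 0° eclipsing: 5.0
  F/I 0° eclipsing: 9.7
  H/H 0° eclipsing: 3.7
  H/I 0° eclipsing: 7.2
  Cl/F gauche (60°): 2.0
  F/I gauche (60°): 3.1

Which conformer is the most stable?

B

A (eclipsed): H(0°)/H(0°) eclipsed 3.7; Cl(120°)/F(120°) eclipsed 8.3; I(240°)/H(240°) eclipsed 7.2 → 19.2 kJ/mol.
B (staggered): I(240°)/F(300°) gauche 3.1 → 3.1 kJ/mol.
B has the lowest total (3.1 kJ/mol).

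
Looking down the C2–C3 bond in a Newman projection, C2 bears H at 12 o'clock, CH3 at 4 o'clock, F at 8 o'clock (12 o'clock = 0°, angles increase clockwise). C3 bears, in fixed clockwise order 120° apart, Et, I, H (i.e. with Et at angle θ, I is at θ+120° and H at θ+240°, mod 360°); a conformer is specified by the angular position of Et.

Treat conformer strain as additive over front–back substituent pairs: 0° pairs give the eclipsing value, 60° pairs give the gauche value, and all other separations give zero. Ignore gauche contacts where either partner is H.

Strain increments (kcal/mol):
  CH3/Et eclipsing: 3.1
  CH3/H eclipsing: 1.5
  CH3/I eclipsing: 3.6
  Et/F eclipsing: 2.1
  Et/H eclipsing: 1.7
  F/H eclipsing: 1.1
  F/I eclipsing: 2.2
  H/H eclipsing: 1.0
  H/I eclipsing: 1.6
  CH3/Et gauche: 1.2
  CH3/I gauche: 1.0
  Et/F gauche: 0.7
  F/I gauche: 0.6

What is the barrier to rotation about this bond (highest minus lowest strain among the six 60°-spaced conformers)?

4.7 kcal/mol

Et at 0° (eclipsed): H(0°)/Et(0°) eclipsed 1.7; CH3(120°)/I(120°) eclipsed 3.6; F(240°)/H(240°) eclipsed 1.1 → 6.4 kcal/mol.
Et at 60° (staggered): CH3(120°)/Et(60°) gauche 1.2; CH3(120°)/I(180°) gauche 1.0; F(240°)/I(180°) gauche 0.6 → 2.8 kcal/mol.
Et at 120° (eclipsed): H(0°)/H(0°) eclipsed 1.0; CH3(120°)/Et(120°) eclipsed 3.1; F(240°)/I(240°) eclipsed 2.2 → 6.3 kcal/mol.
Et at 180° (staggered): CH3(120°)/Et(180°) gauche 1.2; F(240°)/Et(180°) gauche 0.7; F(240°)/I(300°) gauche 0.6 → 2.5 kcal/mol.
Et at 240° (eclipsed): H(0°)/I(0°) eclipsed 1.6; CH3(120°)/H(120°) eclipsed 1.5; F(240°)/Et(240°) eclipsed 2.1 → 5.2 kcal/mol.
Et at 300° (staggered): CH3(120°)/I(60°) gauche 1.0; F(240°)/Et(300°) gauche 0.7 → 1.7 kcal/mol.
Max at 0° (6.4 kcal/mol), min at 300° (1.7 kcal/mol); barrier = 4.7 kcal/mol.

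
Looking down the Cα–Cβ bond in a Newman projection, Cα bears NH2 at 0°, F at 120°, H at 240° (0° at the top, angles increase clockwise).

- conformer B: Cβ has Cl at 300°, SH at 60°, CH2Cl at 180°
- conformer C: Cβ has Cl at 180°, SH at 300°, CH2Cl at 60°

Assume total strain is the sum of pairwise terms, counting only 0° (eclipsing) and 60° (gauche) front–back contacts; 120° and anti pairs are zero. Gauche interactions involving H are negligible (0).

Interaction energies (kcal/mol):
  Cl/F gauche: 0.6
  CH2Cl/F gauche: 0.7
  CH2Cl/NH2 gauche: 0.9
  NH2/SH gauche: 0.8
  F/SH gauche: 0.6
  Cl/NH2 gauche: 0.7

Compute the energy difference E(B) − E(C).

-0.2 kcal/mol

B (staggered): NH2–Cl gauche, NH2–SH gauche, F–SH gauche, F–CH2Cl gauche; 0.7 + 0.8 + 0.6 + 0.7 = 2.8 kcal/mol.
C (staggered): NH2–SH gauche, NH2–CH2Cl gauche, F–Cl gauche, F–CH2Cl gauche; 0.8 + 0.9 + 0.6 + 0.7 = 3.0 kcal/mol.
E(B) − E(C) = 2.8 − 3.0 = -0.2 kcal/mol.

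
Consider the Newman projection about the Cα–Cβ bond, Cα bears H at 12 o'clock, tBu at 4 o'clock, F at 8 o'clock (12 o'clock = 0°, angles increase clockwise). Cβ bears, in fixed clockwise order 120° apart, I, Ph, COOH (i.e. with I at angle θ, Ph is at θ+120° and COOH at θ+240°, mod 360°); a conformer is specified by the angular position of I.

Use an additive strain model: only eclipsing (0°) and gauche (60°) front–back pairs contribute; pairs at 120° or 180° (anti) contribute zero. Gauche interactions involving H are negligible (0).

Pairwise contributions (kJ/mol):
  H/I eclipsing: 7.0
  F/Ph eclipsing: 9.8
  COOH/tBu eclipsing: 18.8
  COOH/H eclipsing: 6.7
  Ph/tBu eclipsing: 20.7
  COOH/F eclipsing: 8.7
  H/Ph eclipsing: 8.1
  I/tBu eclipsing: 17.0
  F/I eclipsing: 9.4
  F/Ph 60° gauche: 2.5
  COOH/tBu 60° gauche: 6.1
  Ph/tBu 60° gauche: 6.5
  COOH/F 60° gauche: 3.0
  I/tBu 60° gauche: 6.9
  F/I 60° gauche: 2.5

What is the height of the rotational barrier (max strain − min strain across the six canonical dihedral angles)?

18.4 kJ/mol

I at 0° (eclipsed): H–I eclipsed, tBu–Ph eclipsed, F–COOH eclipsed; 7.0 + 20.7 + 8.7 = 36.4 kJ/mol.
I at 60° (staggered): tBu–I gauche, tBu–Ph gauche, F–Ph gauche, F–COOH gauche; 6.9 + 6.5 + 2.5 + 3.0 = 18.9 kJ/mol.
I at 120° (eclipsed): H–COOH eclipsed, tBu–I eclipsed, F–Ph eclipsed; 6.7 + 17.0 + 9.8 = 33.5 kJ/mol.
I at 180° (staggered): tBu–I gauche, tBu–COOH gauche, F–I gauche, F–Ph gauche; 6.9 + 6.1 + 2.5 + 2.5 = 18.0 kJ/mol.
I at 240° (eclipsed): H–Ph eclipsed, tBu–COOH eclipsed, F–I eclipsed; 8.1 + 18.8 + 9.4 = 36.3 kJ/mol.
I at 300° (staggered): tBu–Ph gauche, tBu–COOH gauche, F–I gauche, F–COOH gauche; 6.5 + 6.1 + 2.5 + 3.0 = 18.1 kJ/mol.
Max at 0° (36.4 kJ/mol), min at 180° (18.0 kJ/mol); barrier = 18.4 kJ/mol.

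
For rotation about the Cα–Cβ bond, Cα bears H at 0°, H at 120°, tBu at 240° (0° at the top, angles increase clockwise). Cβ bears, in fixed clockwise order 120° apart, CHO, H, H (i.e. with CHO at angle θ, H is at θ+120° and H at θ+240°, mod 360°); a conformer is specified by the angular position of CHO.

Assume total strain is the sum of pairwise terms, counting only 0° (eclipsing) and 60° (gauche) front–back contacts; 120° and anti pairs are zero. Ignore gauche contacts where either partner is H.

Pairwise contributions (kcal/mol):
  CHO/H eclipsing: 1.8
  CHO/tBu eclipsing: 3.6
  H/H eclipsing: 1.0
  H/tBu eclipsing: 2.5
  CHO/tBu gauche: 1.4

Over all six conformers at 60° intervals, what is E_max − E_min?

5.6 kcal/mol

CHO at 0° (eclipsed): H(0°)/CHO(0°) eclipsed 1.8; H(120°)/H(120°) eclipsed 1.0; tBu(240°)/H(240°) eclipsed 2.5 → 5.3 kcal/mol.
CHO at 60° (staggered): no non-H gauche contacts → 0.0 kcal/mol.
CHO at 120° (eclipsed): H(0°)/H(0°) eclipsed 1.0; H(120°)/CHO(120°) eclipsed 1.8; tBu(240°)/H(240°) eclipsed 2.5 → 5.3 kcal/mol.
CHO at 180° (staggered): tBu(240°)/CHO(180°) gauche 1.4 → 1.4 kcal/mol.
CHO at 240° (eclipsed): H(0°)/H(0°) eclipsed 1.0; H(120°)/H(120°) eclipsed 1.0; tBu(240°)/CHO(240°) eclipsed 3.6 → 5.6 kcal/mol.
CHO at 300° (staggered): tBu(240°)/CHO(300°) gauche 1.4 → 1.4 kcal/mol.
Max at 240° (5.6 kcal/mol), min at 60° (0.0 kcal/mol); barrier = 5.6 kcal/mol.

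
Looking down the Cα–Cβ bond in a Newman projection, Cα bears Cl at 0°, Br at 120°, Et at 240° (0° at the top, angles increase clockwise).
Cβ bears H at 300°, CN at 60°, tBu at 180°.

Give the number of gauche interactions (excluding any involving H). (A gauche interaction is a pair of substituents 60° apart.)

Non-H gauche pairs: Cl(0°)/CN(60°); Br(120°)/CN(60°); Br(120°)/tBu(180°); Et(240°)/tBu(180°) — 4 interactions.

4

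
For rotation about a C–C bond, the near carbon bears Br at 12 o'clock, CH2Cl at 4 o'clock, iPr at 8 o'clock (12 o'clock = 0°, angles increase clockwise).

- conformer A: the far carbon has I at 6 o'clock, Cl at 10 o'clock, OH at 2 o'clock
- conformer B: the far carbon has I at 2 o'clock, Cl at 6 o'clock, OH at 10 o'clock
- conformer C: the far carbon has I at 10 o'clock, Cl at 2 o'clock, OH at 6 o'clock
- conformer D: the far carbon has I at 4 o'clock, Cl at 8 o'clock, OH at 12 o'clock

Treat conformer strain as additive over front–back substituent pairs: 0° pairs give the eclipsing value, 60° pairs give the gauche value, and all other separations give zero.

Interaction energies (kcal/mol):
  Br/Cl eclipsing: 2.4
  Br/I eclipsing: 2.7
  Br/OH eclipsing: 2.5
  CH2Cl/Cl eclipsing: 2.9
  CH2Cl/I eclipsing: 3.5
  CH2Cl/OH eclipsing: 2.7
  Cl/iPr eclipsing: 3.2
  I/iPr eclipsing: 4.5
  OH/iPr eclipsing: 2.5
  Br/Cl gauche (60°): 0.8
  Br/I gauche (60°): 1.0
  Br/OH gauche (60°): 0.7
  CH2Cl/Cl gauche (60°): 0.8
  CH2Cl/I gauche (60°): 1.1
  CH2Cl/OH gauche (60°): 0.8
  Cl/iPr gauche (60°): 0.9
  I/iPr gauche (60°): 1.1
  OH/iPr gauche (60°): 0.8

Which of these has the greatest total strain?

D

A is staggered. Br at 0° is gauche with Cl at 300° (0.8); Br at 0° is gauche with OH at 60° (0.7); CH2Cl at 120° is gauche with I at 180° (1.1); CH2Cl at 120° is gauche with OH at 60° (0.8); iPr at 240° is gauche with I at 180° (1.1); iPr at 240° is gauche with Cl at 300° (0.9). Total 5.4 kcal/mol.
B is staggered. Br at 0° is gauche with I at 60° (1.0); Br at 0° is gauche with OH at 300° (0.7); CH2Cl at 120° is gauche with I at 60° (1.1); CH2Cl at 120° is gauche with Cl at 180° (0.8); iPr at 240° is gauche with Cl at 180° (0.9); iPr at 240° is gauche with OH at 300° (0.8). Total 5.3 kcal/mol.
C is staggered. Br at 0° is gauche with I at 300° (1.0); Br at 0° is gauche with Cl at 60° (0.8); CH2Cl at 120° is gauche with Cl at 60° (0.8); CH2Cl at 120° is gauche with OH at 180° (0.8); iPr at 240° is gauche with I at 300° (1.1); iPr at 240° is gauche with OH at 180° (0.8). Total 5.3 kcal/mol.
D is eclipsed. Br at 0° is eclipsed with OH at 0° (2.5); CH2Cl at 120° is eclipsed with I at 120° (3.5); iPr at 240° is eclipsed with Cl at 240° (3.2). Total 9.2 kcal/mol.
D has the highest total (9.2 kcal/mol).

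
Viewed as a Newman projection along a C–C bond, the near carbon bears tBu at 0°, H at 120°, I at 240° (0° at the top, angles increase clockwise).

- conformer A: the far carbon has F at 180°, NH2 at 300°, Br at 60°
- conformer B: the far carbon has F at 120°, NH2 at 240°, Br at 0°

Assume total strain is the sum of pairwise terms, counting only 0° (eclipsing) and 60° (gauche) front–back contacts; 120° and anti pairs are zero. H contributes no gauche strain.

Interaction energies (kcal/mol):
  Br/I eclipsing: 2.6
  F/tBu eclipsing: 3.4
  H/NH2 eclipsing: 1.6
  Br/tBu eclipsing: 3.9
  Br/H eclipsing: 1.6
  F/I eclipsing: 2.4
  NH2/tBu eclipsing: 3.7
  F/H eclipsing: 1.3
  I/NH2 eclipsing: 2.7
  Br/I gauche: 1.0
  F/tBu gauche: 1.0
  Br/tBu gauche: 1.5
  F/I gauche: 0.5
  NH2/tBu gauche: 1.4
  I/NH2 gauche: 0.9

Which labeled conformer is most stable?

A

A (staggered): tBu(0°)/NH2(300°) gauche 1.4; tBu(0°)/Br(60°) gauche 1.5; I(240°)/F(180°) gauche 0.5; I(240°)/NH2(300°) gauche 0.9 → 4.3 kcal/mol.
B (eclipsed): tBu(0°)/Br(0°) eclipsed 3.9; H(120°)/F(120°) eclipsed 1.3; I(240°)/NH2(240°) eclipsed 2.7 → 7.9 kcal/mol.
A has the lowest total (4.3 kcal/mol).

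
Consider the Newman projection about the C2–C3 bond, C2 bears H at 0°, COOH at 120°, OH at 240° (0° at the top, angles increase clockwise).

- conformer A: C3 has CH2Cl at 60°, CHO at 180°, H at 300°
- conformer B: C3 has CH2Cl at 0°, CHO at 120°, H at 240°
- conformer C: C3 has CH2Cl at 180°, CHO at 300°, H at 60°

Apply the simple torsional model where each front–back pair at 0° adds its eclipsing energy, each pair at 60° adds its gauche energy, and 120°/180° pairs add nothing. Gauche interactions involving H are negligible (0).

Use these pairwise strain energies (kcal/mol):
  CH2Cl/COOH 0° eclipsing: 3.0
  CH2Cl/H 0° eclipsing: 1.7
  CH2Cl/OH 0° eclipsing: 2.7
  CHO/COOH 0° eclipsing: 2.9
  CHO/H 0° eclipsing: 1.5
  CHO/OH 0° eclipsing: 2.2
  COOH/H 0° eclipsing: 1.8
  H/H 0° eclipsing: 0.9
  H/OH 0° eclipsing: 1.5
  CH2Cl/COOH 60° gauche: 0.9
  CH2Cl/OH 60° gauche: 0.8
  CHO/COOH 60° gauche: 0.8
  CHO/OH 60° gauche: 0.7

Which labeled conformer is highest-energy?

B

A (staggered): COOH–CH2Cl gauche, COOH–CHO gauche, OH–CHO gauche; 0.9 + 0.8 + 0.7 = 2.4 kcal/mol.
B (eclipsed): H–CH2Cl eclipsed, COOH–CHO eclipsed, OH–H eclipsed; 1.7 + 2.9 + 1.5 = 6.1 kcal/mol.
C (staggered): COOH–CH2Cl gauche, OH–CH2Cl gauche, OH–CHO gauche; 0.9 + 0.8 + 0.7 = 2.4 kcal/mol.
B has the highest total (6.1 kcal/mol).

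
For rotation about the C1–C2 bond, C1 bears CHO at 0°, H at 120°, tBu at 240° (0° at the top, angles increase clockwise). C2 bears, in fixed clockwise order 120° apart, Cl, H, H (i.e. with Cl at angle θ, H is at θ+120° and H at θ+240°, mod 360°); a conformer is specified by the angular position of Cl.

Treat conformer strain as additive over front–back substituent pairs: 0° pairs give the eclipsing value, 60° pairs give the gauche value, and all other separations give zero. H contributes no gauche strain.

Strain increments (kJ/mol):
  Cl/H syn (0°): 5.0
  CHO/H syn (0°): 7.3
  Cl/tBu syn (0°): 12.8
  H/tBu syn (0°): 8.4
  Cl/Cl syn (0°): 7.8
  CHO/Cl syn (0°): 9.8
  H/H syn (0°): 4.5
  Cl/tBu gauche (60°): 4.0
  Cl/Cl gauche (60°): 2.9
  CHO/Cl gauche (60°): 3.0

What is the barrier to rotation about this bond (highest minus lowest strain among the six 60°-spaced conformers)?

Cl at 0° (eclipsed): CHO–Cl eclipsed, H–H eclipsed, tBu–H eclipsed; 9.8 + 4.5 + 8.4 = 22.7 kJ/mol.
Cl at 60° (staggered): CHO–Cl gauche; 3.0 = 3.0 kJ/mol.
Cl at 120° (eclipsed): CHO–H eclipsed, H–Cl eclipsed, tBu–H eclipsed; 7.3 + 5.0 + 8.4 = 20.7 kJ/mol.
Cl at 180° (staggered): tBu–Cl gauche; 4.0 = 4.0 kJ/mol.
Cl at 240° (eclipsed): CHO–H eclipsed, H–H eclipsed, tBu–Cl eclipsed; 7.3 + 4.5 + 12.8 = 24.6 kJ/mol.
Cl at 300° (staggered): CHO–Cl gauche, tBu–Cl gauche; 3.0 + 4.0 = 7.0 kJ/mol.
Max at 240° (24.6 kJ/mol), min at 60° (3.0 kJ/mol); barrier = 21.6 kJ/mol.

21.6 kJ/mol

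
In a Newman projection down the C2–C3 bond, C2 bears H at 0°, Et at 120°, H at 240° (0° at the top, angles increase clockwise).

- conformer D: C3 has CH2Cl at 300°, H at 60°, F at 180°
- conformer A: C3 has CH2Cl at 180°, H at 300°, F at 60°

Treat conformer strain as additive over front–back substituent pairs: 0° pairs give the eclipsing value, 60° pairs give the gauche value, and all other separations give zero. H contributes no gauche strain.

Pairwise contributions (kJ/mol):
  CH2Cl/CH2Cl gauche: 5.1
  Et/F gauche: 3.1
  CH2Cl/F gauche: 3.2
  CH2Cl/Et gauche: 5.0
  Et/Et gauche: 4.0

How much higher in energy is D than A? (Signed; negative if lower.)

-5.0 kJ/mol

D (staggered): Et–F gauche; 3.1 = 3.1 kJ/mol.
A (staggered): Et–CH2Cl gauche, Et–F gauche; 5.0 + 3.1 = 8.1 kJ/mol.
E(D) − E(A) = 3.1 − 8.1 = -5.0 kJ/mol.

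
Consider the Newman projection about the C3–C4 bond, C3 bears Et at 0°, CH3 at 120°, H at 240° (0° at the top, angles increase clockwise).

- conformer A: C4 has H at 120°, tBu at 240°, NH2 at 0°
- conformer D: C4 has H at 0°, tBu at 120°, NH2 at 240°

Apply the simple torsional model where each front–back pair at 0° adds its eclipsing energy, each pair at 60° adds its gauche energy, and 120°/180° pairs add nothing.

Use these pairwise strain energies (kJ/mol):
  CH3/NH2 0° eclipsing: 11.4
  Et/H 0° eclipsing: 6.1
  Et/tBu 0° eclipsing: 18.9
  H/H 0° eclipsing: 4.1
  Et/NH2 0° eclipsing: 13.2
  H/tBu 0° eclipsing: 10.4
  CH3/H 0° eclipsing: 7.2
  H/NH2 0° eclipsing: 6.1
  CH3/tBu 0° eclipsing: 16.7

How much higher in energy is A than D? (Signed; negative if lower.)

+1.9 kJ/mol

A (eclipsed): Et–NH2 eclipsed, CH3–H eclipsed, H–tBu eclipsed; 13.2 + 7.2 + 10.4 = 30.8 kJ/mol.
D (eclipsed): Et–H eclipsed, CH3–tBu eclipsed, H–NH2 eclipsed; 6.1 + 16.7 + 6.1 = 28.9 kJ/mol.
E(A) − E(D) = 30.8 − 28.9 = +1.9 kJ/mol.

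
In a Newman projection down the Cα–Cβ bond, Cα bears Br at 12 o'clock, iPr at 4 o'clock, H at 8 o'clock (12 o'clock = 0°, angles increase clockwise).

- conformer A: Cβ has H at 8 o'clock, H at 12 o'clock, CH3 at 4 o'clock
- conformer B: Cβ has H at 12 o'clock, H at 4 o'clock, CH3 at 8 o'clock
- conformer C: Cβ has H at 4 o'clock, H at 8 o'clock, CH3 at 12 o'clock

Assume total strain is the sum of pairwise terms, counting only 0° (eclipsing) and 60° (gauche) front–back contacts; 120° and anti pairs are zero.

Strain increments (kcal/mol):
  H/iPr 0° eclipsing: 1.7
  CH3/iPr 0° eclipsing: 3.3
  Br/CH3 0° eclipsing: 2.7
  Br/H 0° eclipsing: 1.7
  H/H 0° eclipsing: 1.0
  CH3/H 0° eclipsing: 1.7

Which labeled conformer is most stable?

B

A (eclipsed): Br(0°)/H(0°) eclipsed 1.7; iPr(120°)/CH3(120°) eclipsed 3.3; H(240°)/H(240°) eclipsed 1.0 → 6.0 kcal/mol.
B (eclipsed): Br(0°)/H(0°) eclipsed 1.7; iPr(120°)/H(120°) eclipsed 1.7; H(240°)/CH3(240°) eclipsed 1.7 → 5.1 kcal/mol.
C (eclipsed): Br(0°)/CH3(0°) eclipsed 2.7; iPr(120°)/H(120°) eclipsed 1.7; H(240°)/H(240°) eclipsed 1.0 → 5.4 kcal/mol.
B has the lowest total (5.1 kcal/mol).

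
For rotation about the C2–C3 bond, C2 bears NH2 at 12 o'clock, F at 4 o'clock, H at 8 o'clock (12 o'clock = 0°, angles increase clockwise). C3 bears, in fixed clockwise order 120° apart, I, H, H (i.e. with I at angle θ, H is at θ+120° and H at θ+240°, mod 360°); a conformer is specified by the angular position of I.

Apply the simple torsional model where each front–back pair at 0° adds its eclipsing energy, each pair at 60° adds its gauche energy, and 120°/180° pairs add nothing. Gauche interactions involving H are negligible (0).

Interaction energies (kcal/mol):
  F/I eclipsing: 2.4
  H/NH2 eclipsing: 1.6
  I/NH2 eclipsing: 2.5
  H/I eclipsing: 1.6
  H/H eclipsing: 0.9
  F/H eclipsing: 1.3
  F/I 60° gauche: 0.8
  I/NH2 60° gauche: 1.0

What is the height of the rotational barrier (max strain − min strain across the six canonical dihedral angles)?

I at 0° (eclipsed): NH2–I eclipsed, F–H eclipsed, H–H eclipsed; 2.5 + 1.3 + 0.9 = 4.7 kcal/mol.
I at 60° (staggered): NH2–I gauche, F–I gauche; 1.0 + 0.8 = 1.8 kcal/mol.
I at 120° (eclipsed): NH2–H eclipsed, F–I eclipsed, H–H eclipsed; 1.6 + 2.4 + 0.9 = 4.9 kcal/mol.
I at 180° (staggered): F–I gauche; 0.8 = 0.8 kcal/mol.
I at 240° (eclipsed): NH2–H eclipsed, F–H eclipsed, H–I eclipsed; 1.6 + 1.3 + 1.6 = 4.5 kcal/mol.
I at 300° (staggered): NH2–I gauche; 1.0 = 1.0 kcal/mol.
Max at 120° (4.9 kcal/mol), min at 180° (0.8 kcal/mol); barrier = 4.1 kcal/mol.

4.1 kcal/mol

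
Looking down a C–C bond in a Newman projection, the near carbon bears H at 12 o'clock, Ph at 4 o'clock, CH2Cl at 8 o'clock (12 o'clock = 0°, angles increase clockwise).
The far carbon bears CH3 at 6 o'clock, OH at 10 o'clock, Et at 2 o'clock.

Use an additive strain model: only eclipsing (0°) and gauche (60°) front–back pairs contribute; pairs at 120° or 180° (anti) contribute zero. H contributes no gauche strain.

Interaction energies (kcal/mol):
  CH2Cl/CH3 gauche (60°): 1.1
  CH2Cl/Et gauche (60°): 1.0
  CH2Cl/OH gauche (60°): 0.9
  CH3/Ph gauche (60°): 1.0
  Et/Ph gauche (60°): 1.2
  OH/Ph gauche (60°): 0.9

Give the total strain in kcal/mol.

4.2 kcal/mol

This conformer is staggered. Ph at 120° is gauche with CH3 at 180° (1.0); Ph at 120° is gauche with Et at 60° (1.2); CH2Cl at 240° is gauche with CH3 at 180° (1.1); CH2Cl at 240° is gauche with OH at 300° (0.9). Total 4.2 kcal/mol.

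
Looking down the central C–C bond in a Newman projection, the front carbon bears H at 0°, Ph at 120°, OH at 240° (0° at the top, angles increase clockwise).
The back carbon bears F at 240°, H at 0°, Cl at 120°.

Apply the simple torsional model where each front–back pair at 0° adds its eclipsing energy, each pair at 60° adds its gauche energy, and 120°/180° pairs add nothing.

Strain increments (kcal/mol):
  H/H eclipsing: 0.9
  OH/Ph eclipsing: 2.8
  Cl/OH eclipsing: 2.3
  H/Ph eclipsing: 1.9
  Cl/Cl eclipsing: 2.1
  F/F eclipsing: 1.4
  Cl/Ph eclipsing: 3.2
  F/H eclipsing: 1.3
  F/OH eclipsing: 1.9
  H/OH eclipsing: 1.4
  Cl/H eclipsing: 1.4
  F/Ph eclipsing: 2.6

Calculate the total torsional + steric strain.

6.0 kcal/mol

This conformer (eclipsed): H(0°)/H(0°) eclipsed 0.9; Ph(120°)/Cl(120°) eclipsed 3.2; OH(240°)/F(240°) eclipsed 1.9 → 6.0 kcal/mol.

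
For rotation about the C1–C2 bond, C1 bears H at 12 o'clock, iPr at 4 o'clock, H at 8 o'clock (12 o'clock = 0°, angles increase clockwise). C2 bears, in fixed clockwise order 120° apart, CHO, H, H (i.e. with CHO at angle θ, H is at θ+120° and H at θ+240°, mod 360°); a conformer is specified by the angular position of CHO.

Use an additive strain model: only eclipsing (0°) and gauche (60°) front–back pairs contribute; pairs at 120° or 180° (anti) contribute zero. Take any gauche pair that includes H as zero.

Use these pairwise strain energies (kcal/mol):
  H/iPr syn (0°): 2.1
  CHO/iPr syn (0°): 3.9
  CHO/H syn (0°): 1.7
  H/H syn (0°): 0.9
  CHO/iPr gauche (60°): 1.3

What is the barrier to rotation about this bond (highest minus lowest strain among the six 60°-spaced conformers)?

CHO at 0° is eclipsed. H at 0° is eclipsed with CHO at 0° (1.7); iPr at 120° is eclipsed with H at 120° (2.1); H at 240° is eclipsed with H at 240° (0.9). Total 4.7 kcal/mol.
CHO at 60° is staggered. iPr at 120° is gauche with CHO at 60° (1.3). Total 1.3 kcal/mol.
CHO at 120° is eclipsed. H at 0° is eclipsed with H at 0° (0.9); iPr at 120° is eclipsed with CHO at 120° (3.9); H at 240° is eclipsed with H at 240° (0.9). Total 5.7 kcal/mol.
CHO at 180° is staggered. iPr at 120° is gauche with CHO at 180° (1.3). Total 1.3 kcal/mol.
CHO at 240° is eclipsed. H at 0° is eclipsed with H at 0° (0.9); iPr at 120° is eclipsed with H at 120° (2.1); H at 240° is eclipsed with CHO at 240° (1.7). Total 4.7 kcal/mol.
CHO at 300° (staggered): no non-H gauche contacts → 0.0 kcal/mol.
Max at 120° (5.7 kcal/mol), min at 300° (0.0 kcal/mol); barrier = 5.7 kcal/mol.

5.7 kcal/mol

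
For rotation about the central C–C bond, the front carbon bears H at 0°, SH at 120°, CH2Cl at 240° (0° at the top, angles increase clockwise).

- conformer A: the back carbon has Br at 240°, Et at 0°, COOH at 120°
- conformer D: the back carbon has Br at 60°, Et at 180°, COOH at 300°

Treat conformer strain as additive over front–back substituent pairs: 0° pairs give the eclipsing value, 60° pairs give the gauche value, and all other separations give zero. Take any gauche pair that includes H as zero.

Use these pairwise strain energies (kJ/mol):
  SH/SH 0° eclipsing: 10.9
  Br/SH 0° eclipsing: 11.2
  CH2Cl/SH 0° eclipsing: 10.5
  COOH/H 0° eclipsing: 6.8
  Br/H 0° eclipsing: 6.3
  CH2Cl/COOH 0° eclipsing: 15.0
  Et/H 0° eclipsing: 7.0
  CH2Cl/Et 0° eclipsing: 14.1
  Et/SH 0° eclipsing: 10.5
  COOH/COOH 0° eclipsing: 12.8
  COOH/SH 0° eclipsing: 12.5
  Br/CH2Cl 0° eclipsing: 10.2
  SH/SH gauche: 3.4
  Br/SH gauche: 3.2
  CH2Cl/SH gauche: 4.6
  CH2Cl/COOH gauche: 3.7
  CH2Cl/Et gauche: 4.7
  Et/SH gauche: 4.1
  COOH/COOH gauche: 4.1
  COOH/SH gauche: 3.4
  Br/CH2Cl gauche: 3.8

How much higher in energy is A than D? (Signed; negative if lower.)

A (eclipsed): H–Et eclipsed, SH–COOH eclipsed, CH2Cl–Br eclipsed; 7.0 + 12.5 + 10.2 = 29.7 kJ/mol.
D (staggered): SH–Br gauche, SH–Et gauche, CH2Cl–Et gauche, CH2Cl–COOH gauche; 3.2 + 4.1 + 4.7 + 3.7 = 15.7 kJ/mol.
E(A) − E(D) = 29.7 − 15.7 = +14.0 kJ/mol.

+14.0 kJ/mol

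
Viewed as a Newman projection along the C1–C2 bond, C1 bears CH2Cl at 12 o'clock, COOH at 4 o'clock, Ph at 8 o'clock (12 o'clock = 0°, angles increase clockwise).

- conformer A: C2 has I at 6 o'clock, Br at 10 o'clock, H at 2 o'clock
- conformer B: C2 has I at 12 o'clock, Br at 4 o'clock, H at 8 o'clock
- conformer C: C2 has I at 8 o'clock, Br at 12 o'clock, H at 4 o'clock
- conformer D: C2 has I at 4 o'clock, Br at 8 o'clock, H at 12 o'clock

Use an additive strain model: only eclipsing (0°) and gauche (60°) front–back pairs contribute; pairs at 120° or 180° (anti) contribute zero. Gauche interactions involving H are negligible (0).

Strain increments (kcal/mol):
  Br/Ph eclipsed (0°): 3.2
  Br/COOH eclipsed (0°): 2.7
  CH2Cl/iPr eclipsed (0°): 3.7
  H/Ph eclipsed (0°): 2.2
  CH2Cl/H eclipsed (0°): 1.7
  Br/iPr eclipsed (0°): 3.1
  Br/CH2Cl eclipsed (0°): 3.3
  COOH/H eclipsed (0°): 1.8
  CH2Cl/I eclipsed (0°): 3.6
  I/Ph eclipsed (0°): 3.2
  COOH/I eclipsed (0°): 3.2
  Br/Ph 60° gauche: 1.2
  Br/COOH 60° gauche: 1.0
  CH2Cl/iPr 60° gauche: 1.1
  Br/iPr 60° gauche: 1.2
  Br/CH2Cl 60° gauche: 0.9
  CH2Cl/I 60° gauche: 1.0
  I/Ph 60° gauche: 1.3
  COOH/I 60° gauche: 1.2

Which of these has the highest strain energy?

A is staggered. CH2Cl at 0° is gauche with Br at 300° (0.9); COOH at 120° is gauche with I at 180° (1.2); Ph at 240° is gauche with I at 180° (1.3); Ph at 240° is gauche with Br at 300° (1.2). Total 4.6 kcal/mol.
B is eclipsed. CH2Cl at 0° is eclipsed with I at 0° (3.6); COOH at 120° is eclipsed with Br at 120° (2.7); Ph at 240° is eclipsed with H at 240° (2.2). Total 8.5 kcal/mol.
C is eclipsed. CH2Cl at 0° is eclipsed with Br at 0° (3.3); COOH at 120° is eclipsed with H at 120° (1.8); Ph at 240° is eclipsed with I at 240° (3.2). Total 8.3 kcal/mol.
D is eclipsed. CH2Cl at 0° is eclipsed with H at 0° (1.7); COOH at 120° is eclipsed with I at 120° (3.2); Ph at 240° is eclipsed with Br at 240° (3.2). Total 8.1 kcal/mol.
B has the highest total (8.5 kcal/mol).

B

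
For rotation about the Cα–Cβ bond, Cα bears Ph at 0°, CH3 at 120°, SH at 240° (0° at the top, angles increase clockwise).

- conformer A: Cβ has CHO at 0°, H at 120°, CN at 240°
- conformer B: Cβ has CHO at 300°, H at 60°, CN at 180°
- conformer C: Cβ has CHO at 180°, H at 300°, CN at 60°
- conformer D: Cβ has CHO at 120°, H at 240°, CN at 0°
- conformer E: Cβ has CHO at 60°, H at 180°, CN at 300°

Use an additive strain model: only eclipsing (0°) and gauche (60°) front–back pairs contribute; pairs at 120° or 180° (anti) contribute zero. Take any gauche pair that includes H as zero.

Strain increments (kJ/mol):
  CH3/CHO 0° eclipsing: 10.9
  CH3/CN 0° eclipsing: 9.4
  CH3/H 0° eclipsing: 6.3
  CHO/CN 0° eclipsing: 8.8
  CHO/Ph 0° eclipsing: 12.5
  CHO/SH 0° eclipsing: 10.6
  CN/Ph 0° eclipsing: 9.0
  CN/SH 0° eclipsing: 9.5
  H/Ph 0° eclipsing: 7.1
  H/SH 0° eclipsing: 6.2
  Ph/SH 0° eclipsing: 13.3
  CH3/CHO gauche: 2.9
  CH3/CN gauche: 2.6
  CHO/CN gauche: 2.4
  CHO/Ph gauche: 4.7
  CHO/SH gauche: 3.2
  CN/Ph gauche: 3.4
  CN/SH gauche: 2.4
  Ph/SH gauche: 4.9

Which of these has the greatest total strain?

A

A (eclipsed): Ph(0°)/CHO(0°) eclipsed 12.5; CH3(120°)/H(120°) eclipsed 6.3; SH(240°)/CN(240°) eclipsed 9.5 → 28.3 kJ/mol.
B (staggered): Ph(0°)/CHO(300°) gauche 4.7; CH3(120°)/CN(180°) gauche 2.6; SH(240°)/CHO(300°) gauche 3.2; SH(240°)/CN(180°) gauche 2.4 → 12.9 kJ/mol.
C (staggered): Ph(0°)/CN(60°) gauche 3.4; CH3(120°)/CHO(180°) gauche 2.9; CH3(120°)/CN(60°) gauche 2.6; SH(240°)/CHO(180°) gauche 3.2 → 12.1 kJ/mol.
D (eclipsed): Ph(0°)/CN(0°) eclipsed 9.0; CH3(120°)/CHO(120°) eclipsed 10.9; SH(240°)/H(240°) eclipsed 6.2 → 26.1 kJ/mol.
E (staggered): Ph(0°)/CHO(60°) gauche 4.7; Ph(0°)/CN(300°) gauche 3.4; CH3(120°)/CHO(60°) gauche 2.9; SH(240°)/CN(300°) gauche 2.4 → 13.4 kJ/mol.
A has the highest total (28.3 kJ/mol).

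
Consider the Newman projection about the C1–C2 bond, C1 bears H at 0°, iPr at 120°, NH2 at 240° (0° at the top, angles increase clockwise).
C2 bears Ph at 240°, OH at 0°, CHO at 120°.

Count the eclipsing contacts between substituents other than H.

Non-H eclipsing pairs: iPr(120°)/CHO(120°); NH2(240°)/Ph(240°) — 2 interactions.

2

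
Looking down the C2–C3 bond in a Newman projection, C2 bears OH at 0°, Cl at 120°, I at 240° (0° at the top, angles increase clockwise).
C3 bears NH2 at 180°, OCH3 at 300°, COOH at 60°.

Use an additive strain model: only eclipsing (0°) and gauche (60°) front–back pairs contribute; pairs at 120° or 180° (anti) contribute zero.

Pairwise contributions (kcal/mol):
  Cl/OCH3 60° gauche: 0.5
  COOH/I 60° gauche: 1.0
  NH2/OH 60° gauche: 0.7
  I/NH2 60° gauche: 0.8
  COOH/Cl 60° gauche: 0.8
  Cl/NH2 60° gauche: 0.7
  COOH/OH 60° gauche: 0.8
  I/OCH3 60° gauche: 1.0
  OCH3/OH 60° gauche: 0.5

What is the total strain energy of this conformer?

4.6 kcal/mol

This conformer (staggered): OH–OCH3 gauche, OH–COOH gauche, Cl–NH2 gauche, Cl–COOH gauche, I–NH2 gauche, I–OCH3 gauche; 0.5 + 0.8 + 0.7 + 0.8 + 0.8 + 1.0 = 4.6 kcal/mol.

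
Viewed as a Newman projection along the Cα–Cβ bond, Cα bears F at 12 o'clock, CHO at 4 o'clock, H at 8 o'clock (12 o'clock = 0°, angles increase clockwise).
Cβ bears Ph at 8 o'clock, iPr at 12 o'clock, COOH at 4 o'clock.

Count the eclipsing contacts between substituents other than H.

2

Non-H eclipsing pairs: F(0°)/iPr(0°); CHO(120°)/COOH(120°) — 2 interactions.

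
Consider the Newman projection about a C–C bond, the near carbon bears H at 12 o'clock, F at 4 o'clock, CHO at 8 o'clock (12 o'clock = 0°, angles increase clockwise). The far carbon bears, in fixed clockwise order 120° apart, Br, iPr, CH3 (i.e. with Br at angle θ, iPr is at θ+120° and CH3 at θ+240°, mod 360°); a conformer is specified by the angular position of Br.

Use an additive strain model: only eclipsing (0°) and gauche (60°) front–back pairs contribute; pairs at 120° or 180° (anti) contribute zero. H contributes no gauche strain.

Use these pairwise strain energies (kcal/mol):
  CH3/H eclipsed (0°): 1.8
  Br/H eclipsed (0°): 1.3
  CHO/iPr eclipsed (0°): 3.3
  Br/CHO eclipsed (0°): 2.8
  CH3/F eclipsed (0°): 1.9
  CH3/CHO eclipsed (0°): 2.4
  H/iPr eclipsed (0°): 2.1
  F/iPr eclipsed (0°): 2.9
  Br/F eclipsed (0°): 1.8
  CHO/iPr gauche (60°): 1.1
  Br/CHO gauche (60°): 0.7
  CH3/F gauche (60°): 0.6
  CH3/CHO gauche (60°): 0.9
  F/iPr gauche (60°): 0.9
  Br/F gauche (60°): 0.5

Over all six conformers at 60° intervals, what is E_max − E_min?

4.0 kcal/mol

Br at 0° (eclipsed): H(0°)/Br(0°) eclipsed 1.3; F(120°)/iPr(120°) eclipsed 2.9; CHO(240°)/CH3(240°) eclipsed 2.4 → 6.6 kcal/mol.
Br at 60° (staggered): F(120°)/Br(60°) gauche 0.5; F(120°)/iPr(180°) gauche 0.9; CHO(240°)/iPr(180°) gauche 1.1; CHO(240°)/CH3(300°) gauche 0.9 → 3.4 kcal/mol.
Br at 120° (eclipsed): H(0°)/CH3(0°) eclipsed 1.8; F(120°)/Br(120°) eclipsed 1.8; CHO(240°)/iPr(240°) eclipsed 3.3 → 6.9 kcal/mol.
Br at 180° (staggered): F(120°)/Br(180°) gauche 0.5; F(120°)/CH3(60°) gauche 0.6; CHO(240°)/Br(180°) gauche 0.7; CHO(240°)/iPr(300°) gauche 1.1 → 2.9 kcal/mol.
Br at 240° (eclipsed): H(0°)/iPr(0°) eclipsed 2.1; F(120°)/CH3(120°) eclipsed 1.9; CHO(240°)/Br(240°) eclipsed 2.8 → 6.8 kcal/mol.
Br at 300° (staggered): F(120°)/iPr(60°) gauche 0.9; F(120°)/CH3(180°) gauche 0.6; CHO(240°)/Br(300°) gauche 0.7; CHO(240°)/CH3(180°) gauche 0.9 → 3.1 kcal/mol.
Max at 120° (6.9 kcal/mol), min at 180° (2.9 kcal/mol); barrier = 4.0 kcal/mol.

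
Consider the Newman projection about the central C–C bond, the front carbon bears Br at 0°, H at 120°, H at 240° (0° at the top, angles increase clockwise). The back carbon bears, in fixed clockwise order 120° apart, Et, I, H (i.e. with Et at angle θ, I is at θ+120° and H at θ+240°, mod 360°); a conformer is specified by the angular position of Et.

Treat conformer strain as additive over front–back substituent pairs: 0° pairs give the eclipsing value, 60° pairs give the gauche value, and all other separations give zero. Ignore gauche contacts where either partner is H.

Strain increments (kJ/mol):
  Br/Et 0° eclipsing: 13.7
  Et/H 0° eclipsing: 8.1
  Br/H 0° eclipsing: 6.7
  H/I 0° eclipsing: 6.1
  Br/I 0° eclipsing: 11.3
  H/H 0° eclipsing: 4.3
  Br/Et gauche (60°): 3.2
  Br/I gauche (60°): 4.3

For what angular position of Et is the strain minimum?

Et at 0° (eclipsed): Br–Et eclipsed, H–I eclipsed, H–H eclipsed; 13.7 + 6.1 + 4.3 = 24.1 kJ/mol.
Et at 60° (staggered): Br–Et gauche; 3.2 = 3.2 kJ/mol.
Et at 120° (eclipsed): Br–H eclipsed, H–Et eclipsed, H–I eclipsed; 6.7 + 8.1 + 6.1 = 20.9 kJ/mol.
Et at 180° (staggered): Br–I gauche; 4.3 = 4.3 kJ/mol.
Et at 240° (eclipsed): Br–I eclipsed, H–H eclipsed, H–Et eclipsed; 11.3 + 4.3 + 8.1 = 23.7 kJ/mol.
Et at 300° (staggered): Br–Et gauche, Br–I gauche; 3.2 + 4.3 = 7.5 kJ/mol.
The minimum (3.2 kJ/mol) occurs with Et at 60°.

60°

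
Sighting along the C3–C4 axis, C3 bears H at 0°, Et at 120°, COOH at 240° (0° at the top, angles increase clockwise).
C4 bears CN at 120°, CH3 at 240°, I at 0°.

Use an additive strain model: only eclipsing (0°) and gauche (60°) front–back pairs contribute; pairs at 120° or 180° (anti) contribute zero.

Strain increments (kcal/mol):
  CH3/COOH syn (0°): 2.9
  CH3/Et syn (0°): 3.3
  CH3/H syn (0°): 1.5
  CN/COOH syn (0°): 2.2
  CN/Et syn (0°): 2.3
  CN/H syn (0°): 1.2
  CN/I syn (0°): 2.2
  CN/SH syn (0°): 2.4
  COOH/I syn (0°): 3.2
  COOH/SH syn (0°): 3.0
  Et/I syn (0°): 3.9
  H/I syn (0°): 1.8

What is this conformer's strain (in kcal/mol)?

This conformer (eclipsed): H–I eclipsed, Et–CN eclipsed, COOH–CH3 eclipsed; 1.8 + 2.3 + 2.9 = 7.0 kcal/mol.

7.0 kcal/mol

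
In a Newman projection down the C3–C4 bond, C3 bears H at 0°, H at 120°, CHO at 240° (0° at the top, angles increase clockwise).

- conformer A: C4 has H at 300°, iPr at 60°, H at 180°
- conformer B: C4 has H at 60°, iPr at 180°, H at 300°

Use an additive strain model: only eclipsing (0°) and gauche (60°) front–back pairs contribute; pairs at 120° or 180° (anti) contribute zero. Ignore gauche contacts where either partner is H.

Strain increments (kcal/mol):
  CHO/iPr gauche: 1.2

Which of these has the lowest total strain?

A (staggered): no non-H gauche contacts → 0.0 kcal/mol.
B is staggered. CHO at 240° is gauche with iPr at 180° (1.2). Total 1.2 kcal/mol.
A has the lowest total (0.0 kcal/mol).

A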